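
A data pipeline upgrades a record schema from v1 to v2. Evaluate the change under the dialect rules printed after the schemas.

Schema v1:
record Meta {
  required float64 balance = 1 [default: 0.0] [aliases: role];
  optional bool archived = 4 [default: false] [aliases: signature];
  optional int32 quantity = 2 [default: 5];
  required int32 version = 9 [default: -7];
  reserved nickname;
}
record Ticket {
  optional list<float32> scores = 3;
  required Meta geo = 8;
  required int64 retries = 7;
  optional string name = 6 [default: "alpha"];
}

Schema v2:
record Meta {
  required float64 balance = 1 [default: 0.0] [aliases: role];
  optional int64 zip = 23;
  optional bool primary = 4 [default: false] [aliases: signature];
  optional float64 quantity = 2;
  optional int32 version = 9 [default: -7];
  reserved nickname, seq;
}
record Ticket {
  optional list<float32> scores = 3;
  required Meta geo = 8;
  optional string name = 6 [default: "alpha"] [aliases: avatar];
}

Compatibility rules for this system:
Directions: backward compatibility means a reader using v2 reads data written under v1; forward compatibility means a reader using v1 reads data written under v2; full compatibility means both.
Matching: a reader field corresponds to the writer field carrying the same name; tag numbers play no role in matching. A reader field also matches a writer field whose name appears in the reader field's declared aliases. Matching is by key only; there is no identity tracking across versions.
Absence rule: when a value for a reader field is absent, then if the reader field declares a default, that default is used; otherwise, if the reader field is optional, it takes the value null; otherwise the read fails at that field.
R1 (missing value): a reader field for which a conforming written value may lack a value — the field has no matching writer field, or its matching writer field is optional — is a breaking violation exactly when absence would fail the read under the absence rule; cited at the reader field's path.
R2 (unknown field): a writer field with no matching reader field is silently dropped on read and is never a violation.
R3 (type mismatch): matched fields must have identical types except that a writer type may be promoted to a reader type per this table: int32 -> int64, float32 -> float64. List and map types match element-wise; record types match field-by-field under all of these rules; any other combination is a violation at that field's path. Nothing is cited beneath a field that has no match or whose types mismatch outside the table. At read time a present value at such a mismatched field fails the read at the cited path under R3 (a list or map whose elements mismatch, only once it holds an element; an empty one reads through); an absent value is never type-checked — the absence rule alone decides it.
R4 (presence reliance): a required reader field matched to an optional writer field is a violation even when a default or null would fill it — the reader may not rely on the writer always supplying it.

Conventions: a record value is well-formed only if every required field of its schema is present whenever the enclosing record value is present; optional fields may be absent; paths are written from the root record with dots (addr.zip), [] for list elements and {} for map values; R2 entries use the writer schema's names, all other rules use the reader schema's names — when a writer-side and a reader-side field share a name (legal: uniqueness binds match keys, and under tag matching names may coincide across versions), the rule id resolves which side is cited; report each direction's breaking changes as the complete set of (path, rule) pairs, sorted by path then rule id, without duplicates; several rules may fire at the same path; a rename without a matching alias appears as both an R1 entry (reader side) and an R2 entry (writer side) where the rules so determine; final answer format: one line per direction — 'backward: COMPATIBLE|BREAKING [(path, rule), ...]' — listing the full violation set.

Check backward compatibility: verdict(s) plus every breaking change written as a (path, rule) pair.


backward: BREAKING [(geo.quantity, R3)]

arrows below run writer -> reader for Ticket
backward analysis of Ticket with v2 as reader and v1 as writer:
  scores <- scores (list<float32> -> list<float32>, writer optional)
  geo <- geo (Meta -> Meta, writer required)
  name <- name (string -> string, writer optional)
  leftover writer field: retries
  geo.balance <- geo.balance (float64 -> float64, writer required)
  geo.zip: no writer-side match
  geo.primary: no writer-side match
  geo.quantity <- geo.quantity (int32 -> float64, writer optional)
  geo.version <- geo.version (int32 -> int32, writer required)
  leftover writer field: geo.archived
  R3 fires at geo.quantity
  => backward verdict for Ticket: BREAKING, 1 violation(s)
remaining Ticket differences; none change what is asked:
  renamed field archived to primary in record Meta -> fires no rule on Ticket, leaving the asked answer as it is
  removed field retries from record Ticket -> matters only for Ticket's forward compatibility — outside the asked direction
  added field zip to record Meta: optional int64, tag 23 (in v2 it sits immediately before primary) -> fires no rule on Ticket, leaving the asked answer as it is
  field version in record Meta: required changed to optional -> matters only for Ticket's forward compatibility — outside the asked direction


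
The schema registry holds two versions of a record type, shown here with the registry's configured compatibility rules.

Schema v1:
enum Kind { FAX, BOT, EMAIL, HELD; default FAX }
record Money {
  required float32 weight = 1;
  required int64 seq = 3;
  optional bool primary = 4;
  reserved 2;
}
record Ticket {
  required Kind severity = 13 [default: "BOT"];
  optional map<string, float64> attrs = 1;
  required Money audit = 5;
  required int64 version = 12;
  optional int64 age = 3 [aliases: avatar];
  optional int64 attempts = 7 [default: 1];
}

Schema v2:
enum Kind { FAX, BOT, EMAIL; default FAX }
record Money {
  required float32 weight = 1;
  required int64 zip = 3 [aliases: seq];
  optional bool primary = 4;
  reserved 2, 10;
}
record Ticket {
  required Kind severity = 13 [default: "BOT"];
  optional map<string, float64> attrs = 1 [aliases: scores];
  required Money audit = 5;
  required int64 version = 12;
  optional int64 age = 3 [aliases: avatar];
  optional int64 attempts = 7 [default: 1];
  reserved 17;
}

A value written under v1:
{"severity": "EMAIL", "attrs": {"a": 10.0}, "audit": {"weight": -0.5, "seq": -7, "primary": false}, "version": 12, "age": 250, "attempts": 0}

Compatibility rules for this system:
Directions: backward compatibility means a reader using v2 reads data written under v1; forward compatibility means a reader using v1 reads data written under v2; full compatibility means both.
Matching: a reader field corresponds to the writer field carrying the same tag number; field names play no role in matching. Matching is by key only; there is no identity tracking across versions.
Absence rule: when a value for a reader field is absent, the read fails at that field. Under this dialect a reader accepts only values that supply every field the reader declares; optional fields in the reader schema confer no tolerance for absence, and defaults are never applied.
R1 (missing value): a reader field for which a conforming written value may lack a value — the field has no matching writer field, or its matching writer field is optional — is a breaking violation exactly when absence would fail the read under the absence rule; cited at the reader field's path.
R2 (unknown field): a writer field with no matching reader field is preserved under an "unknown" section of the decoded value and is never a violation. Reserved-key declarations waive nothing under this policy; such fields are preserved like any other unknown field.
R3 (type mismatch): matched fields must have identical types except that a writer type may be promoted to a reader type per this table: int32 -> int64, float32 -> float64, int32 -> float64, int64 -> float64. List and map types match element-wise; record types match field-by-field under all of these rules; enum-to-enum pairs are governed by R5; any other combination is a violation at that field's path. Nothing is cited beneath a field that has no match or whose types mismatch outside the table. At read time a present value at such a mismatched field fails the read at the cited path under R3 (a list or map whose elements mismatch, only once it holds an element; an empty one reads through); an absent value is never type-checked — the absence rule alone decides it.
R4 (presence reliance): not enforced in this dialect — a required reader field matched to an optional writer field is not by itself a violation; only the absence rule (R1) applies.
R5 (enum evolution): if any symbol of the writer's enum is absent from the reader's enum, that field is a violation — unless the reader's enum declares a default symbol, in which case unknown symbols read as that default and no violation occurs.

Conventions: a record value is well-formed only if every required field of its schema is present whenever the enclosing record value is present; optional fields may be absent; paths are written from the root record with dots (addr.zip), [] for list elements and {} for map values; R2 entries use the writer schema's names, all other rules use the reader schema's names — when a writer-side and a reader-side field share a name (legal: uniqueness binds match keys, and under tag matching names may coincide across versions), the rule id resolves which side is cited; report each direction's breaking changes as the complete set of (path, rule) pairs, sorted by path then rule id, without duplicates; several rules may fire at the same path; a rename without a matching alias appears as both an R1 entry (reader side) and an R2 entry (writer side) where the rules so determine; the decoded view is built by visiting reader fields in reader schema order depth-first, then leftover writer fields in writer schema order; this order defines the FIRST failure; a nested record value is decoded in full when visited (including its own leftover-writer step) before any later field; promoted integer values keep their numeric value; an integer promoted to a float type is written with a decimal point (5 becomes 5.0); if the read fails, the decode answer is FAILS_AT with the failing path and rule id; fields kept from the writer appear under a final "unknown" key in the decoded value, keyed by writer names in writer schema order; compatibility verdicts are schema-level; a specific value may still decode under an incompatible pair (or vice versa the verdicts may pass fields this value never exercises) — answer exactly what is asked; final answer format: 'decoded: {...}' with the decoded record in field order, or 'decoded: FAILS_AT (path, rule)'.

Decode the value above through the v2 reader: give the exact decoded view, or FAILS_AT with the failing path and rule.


each type pair in Ticket: writer, then reader
migrating the Ticket value to v2:
  severity := "EMAIL"
  attrs := {"a": 10.0}
  audit.weight := -0.5
  audit.zip := -7 (from writer seq)
  audit.primary := false
  version := 12
  age := 250
  attempts := 0
  => decoded: {"severity": "EMAIL", "attrs": {"a": 10.0}, "audit": {"weight": -0.5, "zip": -7, "primary": false}, "version": 12, "age": 250, "attempts": 0}
remaining Ticket differences; none change what is asked:
  enum Kind (field severity in record Ticket): symbol HELD removed -> triggers nothing under the printed rules; the Ticket answer is the same either way

decoded: {"severity": "EMAIL", "attrs": {"a": 10.0}, "audit": {"weight": -0.5, "zip": -7, "primary": false}, "version": 12, "age": 250, "attempts": 0}


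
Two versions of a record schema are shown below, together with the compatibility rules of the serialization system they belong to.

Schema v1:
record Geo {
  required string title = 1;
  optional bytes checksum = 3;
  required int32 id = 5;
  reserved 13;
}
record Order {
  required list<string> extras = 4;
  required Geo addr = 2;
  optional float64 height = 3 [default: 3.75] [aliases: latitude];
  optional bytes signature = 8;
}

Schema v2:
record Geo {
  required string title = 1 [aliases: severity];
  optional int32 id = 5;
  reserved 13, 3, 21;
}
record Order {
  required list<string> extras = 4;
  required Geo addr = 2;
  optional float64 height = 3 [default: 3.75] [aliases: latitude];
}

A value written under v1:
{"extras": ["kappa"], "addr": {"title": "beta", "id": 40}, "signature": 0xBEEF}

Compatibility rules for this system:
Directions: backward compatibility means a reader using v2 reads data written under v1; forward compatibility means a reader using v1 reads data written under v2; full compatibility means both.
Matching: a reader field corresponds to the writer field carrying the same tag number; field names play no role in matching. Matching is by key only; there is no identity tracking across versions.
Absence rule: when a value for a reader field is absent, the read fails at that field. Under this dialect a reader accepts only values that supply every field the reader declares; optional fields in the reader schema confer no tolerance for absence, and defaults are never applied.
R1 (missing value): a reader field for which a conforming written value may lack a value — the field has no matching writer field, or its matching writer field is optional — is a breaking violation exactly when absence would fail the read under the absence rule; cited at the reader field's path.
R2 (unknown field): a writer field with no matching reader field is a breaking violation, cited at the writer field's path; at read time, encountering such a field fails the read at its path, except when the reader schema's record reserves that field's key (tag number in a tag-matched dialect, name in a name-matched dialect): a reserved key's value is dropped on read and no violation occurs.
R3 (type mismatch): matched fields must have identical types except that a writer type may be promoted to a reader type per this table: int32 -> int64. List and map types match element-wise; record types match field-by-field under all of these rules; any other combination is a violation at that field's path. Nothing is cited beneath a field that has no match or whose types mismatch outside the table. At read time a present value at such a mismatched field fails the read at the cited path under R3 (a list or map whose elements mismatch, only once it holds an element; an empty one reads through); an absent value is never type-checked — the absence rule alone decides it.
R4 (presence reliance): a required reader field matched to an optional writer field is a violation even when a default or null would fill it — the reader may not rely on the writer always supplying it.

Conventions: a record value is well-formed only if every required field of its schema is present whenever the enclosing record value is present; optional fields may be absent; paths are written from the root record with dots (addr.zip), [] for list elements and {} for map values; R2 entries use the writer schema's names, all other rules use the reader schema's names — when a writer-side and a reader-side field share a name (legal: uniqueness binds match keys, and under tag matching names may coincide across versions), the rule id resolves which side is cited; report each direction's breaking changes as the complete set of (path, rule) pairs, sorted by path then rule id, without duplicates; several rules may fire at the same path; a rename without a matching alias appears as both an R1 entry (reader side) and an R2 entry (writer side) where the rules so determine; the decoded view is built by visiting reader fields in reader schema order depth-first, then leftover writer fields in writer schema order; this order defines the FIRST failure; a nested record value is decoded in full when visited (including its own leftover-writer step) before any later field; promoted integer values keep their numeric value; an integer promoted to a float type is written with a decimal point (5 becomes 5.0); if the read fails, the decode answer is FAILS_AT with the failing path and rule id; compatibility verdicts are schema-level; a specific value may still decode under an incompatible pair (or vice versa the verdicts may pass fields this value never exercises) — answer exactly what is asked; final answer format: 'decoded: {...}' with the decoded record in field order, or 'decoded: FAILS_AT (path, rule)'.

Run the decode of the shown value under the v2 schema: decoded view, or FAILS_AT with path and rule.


decoded: FAILS_AT (height, R1)

the writer's type comes first in each Order pair
decoding the Order value with the v2 reader:
  extras := ["kappa"]
  addr.title := "beta"
  addr.id := 40
  read fails at height under R1 (no fill)
  => FAILS_AT (height, R1)
remaining Order differences; none change what is asked:
  field id in record Geo: required changed to optional -> changes Order's schema-level verdicts only — the decode of this value is the same
  removed field signature from record Order -> changes Order's schema-level verdicts only — the decode of this value is the same


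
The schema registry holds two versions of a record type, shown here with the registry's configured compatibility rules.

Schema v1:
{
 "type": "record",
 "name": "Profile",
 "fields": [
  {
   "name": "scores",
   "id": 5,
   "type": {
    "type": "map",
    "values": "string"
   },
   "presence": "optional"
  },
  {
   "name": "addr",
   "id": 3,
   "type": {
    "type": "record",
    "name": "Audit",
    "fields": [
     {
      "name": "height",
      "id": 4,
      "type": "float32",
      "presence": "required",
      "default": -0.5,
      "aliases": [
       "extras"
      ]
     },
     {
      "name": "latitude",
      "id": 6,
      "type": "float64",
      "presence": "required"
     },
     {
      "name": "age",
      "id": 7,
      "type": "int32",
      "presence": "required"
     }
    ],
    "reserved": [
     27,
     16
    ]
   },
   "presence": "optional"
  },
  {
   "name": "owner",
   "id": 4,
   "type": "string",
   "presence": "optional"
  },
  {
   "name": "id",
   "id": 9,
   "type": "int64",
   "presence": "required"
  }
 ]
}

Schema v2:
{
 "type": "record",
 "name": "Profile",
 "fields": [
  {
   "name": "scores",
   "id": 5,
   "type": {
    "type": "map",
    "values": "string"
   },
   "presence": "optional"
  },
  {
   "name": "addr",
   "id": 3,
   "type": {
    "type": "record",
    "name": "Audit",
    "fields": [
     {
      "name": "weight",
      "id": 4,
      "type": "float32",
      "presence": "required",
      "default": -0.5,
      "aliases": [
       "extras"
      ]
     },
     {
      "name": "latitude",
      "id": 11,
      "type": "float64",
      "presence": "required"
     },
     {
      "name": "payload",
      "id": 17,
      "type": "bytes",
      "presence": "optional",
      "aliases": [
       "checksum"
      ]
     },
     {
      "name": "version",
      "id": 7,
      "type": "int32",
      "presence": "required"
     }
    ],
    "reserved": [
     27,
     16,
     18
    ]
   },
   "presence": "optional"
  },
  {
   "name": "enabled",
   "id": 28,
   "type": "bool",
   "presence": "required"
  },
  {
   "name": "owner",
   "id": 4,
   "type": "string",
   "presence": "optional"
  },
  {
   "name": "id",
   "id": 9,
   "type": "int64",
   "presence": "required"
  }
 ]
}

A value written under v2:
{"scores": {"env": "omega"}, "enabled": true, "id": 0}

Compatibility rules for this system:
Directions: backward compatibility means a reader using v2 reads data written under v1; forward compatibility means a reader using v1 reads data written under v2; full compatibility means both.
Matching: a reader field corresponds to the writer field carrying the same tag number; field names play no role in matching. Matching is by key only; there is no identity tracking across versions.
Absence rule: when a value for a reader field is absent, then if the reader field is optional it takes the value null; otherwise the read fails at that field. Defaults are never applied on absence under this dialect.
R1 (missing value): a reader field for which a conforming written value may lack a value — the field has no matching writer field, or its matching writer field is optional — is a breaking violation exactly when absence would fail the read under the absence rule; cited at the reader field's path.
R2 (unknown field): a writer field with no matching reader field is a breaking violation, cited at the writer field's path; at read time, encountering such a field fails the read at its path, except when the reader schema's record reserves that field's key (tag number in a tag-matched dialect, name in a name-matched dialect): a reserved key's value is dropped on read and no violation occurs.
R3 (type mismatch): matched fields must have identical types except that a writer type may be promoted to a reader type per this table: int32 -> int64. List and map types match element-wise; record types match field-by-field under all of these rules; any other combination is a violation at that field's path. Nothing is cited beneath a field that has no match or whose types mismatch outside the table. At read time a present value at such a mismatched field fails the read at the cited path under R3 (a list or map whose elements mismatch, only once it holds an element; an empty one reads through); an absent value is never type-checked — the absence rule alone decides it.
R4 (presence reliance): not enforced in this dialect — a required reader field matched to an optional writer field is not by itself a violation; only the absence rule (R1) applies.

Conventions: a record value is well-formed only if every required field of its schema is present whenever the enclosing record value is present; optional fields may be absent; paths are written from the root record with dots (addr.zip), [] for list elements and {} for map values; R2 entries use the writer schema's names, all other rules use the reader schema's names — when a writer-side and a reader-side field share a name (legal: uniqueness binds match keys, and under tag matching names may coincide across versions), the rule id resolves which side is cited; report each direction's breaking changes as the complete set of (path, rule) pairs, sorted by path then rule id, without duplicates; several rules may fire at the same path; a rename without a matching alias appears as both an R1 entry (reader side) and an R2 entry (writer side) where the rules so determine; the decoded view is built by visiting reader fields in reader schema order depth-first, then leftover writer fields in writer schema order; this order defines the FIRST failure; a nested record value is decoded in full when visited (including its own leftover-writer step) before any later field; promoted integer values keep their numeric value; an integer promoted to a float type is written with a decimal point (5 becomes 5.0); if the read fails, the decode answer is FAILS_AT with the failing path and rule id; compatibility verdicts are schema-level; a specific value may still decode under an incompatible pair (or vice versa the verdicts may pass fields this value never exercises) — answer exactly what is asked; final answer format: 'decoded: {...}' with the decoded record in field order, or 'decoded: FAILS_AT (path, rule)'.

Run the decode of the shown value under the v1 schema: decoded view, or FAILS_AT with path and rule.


decoded: FAILS_AT (enabled, R2)

in Profile below, arrows point writer -> reader
decode walk for Profile under reader schema v1:
  scores := {"env": "omega"}
  addr := null (absent, optional -> null)
  owner := null (absent, optional -> null)
  id := 0
  read fails at enabled under R2 (unknown field)
  => FAILS_AT (enabled, R2)
the rest of the Profile diff is inert for this question:
  renamed field age to version in record Audit -> no rule fires on it and the decoded Profile view is identical with or without it
  added field payload to record Audit: optional bytes, tag 17 (in v2 it sits immediately before version) -> affects the rule determinations only; this particular Profile value decodes identically
  renamed field height to weight in record Audit -> no rule fires on it and the decoded Profile view is identical with or without it
  field latitude in record Audit: tag 6 changed to 11 -> affects the rule determinations only; this particular Profile value decodes identically


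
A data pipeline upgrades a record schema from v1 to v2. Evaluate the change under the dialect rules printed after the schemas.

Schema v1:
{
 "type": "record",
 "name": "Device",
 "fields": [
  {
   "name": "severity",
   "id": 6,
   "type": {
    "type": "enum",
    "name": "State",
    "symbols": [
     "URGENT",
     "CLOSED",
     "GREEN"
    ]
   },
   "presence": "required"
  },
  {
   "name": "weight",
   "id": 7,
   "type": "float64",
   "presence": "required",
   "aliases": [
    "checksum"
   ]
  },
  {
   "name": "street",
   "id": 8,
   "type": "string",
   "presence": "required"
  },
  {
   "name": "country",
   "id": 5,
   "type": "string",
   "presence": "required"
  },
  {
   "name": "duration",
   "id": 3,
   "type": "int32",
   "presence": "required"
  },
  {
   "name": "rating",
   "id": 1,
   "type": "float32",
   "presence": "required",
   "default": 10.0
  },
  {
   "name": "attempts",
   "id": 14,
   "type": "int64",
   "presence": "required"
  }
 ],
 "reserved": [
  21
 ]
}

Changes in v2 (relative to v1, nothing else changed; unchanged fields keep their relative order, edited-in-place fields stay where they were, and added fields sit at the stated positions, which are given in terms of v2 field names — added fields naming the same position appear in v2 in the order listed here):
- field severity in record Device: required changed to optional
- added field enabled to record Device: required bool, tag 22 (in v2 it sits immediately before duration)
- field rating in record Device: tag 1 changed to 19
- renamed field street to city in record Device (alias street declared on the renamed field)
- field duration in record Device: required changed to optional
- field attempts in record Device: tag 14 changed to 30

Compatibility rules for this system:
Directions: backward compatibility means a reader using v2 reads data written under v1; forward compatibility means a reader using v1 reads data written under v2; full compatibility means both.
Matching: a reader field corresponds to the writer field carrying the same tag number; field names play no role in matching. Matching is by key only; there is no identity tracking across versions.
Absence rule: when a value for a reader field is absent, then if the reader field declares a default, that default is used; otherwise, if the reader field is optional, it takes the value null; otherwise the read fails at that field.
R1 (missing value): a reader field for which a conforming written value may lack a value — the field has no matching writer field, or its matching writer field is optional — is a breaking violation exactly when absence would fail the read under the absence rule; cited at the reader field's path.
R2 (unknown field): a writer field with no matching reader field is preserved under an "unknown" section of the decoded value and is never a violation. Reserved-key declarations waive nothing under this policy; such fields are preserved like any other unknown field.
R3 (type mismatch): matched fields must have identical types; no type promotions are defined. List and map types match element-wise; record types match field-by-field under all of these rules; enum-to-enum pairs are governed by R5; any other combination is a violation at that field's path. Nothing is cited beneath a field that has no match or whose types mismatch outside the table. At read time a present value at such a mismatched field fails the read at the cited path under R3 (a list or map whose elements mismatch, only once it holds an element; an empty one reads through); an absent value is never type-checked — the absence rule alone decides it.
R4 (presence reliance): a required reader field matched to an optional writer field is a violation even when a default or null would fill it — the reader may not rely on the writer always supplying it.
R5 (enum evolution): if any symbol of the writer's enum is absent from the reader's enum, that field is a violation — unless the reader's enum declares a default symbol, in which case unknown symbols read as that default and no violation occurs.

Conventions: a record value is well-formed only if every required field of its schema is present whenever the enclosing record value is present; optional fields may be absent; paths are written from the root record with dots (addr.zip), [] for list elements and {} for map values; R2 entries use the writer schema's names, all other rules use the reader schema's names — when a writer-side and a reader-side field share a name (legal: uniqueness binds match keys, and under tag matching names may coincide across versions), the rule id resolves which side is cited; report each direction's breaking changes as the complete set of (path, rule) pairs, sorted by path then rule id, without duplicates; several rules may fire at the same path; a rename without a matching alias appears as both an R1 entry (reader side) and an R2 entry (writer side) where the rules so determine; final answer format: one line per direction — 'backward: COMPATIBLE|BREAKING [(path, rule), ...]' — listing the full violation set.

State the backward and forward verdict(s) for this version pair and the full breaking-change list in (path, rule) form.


the writer's type comes first in each Device pair
backward on Device — v2 reading data written by v1:
  writer required, State -> State: reader severity maps from writer severity
  writer required, float64 -> float64: reader weight maps from writer weight
  writer required, string -> string: reader city maps from writer street
  writer required, string -> string: reader country maps from writer country
  enabled has no writer counterpart
  writer required, int32 -> int32: reader duration maps from writer duration
  rating has no writer counterpart
  attempts has no writer counterpart
  leftover writer field: rating
  leftover writer field: attempts
  rule R1 violated at attempts
  rule R1 violated at enabled
  backward on Device therefore BREAKING (2)
forward on Device — v1 reading data written by v2:
  writer optional, State -> State: reader severity maps from writer severity
  writer required, float64 -> float64: reader weight maps from writer weight
  writer required, string -> string: reader street maps from writer city
  writer required, string -> string: reader country maps from writer country
  writer optional, int32 -> int32: reader duration maps from writer duration
  rating has no writer counterpart
  attempts has no writer counterpart
  leftover writer field: enabled
  leftover writer field: rating
  leftover writer field: attempts
  rule R1 violated at attempts
  rule R1 violated at duration
  rule R4 violated at duration
  rule R1 violated at severity
  rule R4 violated at severity
  forward on Device therefore BREAKING (5)

backward: BREAKING [(attempts, R1), (enabled, R1)]; forward: BREAKING [(attempts, R1), (duration, R1), (duration, R4), (severity, R1), (severity, R4)]


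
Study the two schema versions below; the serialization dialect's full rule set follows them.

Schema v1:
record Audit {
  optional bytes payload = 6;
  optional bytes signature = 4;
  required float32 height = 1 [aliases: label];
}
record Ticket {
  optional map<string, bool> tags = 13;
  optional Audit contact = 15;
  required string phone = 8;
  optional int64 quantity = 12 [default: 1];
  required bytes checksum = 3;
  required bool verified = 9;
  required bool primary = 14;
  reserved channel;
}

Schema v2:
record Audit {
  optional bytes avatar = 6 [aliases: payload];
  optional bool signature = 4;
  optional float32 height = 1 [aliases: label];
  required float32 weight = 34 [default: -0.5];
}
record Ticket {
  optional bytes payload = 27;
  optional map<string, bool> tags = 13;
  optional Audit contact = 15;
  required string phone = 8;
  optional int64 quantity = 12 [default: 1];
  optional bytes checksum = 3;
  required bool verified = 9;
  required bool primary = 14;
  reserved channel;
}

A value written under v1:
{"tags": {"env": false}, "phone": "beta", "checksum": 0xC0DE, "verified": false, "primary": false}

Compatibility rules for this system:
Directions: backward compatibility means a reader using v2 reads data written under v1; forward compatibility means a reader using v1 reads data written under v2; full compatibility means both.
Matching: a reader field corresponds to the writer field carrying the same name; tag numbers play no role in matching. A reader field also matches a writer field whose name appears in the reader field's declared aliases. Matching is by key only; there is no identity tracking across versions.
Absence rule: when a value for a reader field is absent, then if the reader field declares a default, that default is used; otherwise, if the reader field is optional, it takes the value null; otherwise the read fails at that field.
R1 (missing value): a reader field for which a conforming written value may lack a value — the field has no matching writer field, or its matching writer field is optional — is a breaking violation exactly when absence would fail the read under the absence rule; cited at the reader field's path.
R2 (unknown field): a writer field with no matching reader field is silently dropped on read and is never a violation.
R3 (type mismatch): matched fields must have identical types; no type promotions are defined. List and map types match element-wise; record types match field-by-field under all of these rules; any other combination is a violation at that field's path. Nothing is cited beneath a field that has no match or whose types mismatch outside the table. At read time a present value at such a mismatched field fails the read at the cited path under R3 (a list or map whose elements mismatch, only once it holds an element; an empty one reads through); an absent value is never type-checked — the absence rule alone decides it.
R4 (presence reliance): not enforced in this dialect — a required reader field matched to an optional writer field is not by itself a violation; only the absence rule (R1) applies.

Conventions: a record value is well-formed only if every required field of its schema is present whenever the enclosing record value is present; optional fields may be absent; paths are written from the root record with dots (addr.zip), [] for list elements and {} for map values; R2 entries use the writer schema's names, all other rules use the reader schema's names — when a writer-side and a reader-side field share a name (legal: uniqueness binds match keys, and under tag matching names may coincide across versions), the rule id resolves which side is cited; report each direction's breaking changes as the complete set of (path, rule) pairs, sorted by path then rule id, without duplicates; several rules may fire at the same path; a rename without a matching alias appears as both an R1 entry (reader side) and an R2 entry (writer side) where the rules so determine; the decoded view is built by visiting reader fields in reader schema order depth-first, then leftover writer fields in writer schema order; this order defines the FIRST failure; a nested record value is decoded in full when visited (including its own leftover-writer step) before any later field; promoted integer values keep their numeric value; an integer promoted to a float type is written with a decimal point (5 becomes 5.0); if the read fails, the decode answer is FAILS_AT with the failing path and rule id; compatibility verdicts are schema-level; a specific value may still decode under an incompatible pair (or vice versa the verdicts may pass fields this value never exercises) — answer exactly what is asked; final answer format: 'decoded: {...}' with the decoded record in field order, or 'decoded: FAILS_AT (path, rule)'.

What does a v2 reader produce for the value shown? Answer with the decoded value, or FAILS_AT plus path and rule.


in Ticket below, arrows point writer -> reader
decoding the Ticket value with the v2 reader:
  payload := null (not supplied -> null)
  tags := {"env": false}
  contact := null (not supplied -> null)
  phone := "beta"
  quantity := 1 (no value, default fills)
  checksum := 0xC0DE
  verified := false
  primary := false
  => decoded: {"payload": null, "tags": {"env": false}, "contact": null, "phone": "beta", "quantity": 1, "checksum": 0xC0DE, "verified": false, "primary": false}
the rest of the Ticket diff is inert for this question:
  added field weight to record Audit: required float32, tag 34, default -0.5 (in v2 it sits last) -> triggers nothing under the printed rules; the Ticket answer is the same either way
  field signature in record Audit: type bytes changed to bool -> matters for Ticket compatibility verdicts, not for this value's decode
  field height in record Audit: required changed to optional -> matters for Ticket compatibility verdicts, not for this value's decode
  renamed field payload to avatar in record Audit (alias payload declared on the renamed field) -> triggers nothing under the printed rules; the Ticket answer is the same either way
  field checksum in record Ticket: required changed to optional -> matters for Ticket compatibility verdicts, not for this value's decode

decoded: {"payload": null, "tags": {"env": false}, "contact": null, "phone": "beta", "quantity": 1, "checksum": 0xC0DE, "verified": false, "primary": false}


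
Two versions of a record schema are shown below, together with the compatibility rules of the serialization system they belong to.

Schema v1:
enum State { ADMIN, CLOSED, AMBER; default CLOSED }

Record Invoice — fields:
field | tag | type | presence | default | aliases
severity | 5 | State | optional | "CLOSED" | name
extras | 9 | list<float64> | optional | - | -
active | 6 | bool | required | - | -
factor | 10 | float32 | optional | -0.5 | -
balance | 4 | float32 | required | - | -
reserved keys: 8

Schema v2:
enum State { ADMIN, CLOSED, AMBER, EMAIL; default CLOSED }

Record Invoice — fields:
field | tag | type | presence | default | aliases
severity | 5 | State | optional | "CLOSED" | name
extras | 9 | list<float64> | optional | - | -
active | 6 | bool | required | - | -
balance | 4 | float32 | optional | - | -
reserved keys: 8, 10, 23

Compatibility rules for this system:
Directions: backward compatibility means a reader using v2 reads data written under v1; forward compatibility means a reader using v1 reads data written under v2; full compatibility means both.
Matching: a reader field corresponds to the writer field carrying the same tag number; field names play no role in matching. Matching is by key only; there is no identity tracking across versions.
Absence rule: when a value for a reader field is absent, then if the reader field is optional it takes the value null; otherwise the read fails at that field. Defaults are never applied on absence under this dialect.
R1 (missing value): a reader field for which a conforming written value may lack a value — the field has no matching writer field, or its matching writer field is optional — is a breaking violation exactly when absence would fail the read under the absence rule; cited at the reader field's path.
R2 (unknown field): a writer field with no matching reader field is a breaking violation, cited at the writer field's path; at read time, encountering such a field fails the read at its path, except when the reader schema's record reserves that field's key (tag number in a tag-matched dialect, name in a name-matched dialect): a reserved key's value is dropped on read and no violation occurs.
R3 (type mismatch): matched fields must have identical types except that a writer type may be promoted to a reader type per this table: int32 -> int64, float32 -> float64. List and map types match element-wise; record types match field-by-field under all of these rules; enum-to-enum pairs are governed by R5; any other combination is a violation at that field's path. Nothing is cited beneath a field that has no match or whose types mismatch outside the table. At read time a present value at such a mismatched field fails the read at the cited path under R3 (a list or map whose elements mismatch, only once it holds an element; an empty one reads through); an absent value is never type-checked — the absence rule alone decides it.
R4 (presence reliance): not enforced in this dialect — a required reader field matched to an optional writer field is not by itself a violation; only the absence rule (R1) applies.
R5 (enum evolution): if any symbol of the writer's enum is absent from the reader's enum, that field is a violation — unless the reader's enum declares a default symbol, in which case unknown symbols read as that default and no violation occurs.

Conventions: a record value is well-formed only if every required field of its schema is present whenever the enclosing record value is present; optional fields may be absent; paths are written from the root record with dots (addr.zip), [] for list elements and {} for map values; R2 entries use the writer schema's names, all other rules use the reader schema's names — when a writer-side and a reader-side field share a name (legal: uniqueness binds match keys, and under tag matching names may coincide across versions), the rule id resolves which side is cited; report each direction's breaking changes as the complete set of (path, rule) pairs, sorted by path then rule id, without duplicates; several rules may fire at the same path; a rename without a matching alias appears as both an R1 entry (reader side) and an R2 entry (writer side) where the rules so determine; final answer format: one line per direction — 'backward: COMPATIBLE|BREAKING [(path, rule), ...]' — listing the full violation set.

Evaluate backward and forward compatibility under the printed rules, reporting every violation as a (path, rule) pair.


backward: COMPATIBLE []; forward: BREAKING [(balance, R1)]

in Invoice below, arrows point writer -> reader
backward on Invoice — v2 reading data written by v1:
  State -> State, writer optional: severity aligns to severity
  list<float64> -> list<float64>, writer optional: extras aligns to extras
  bool -> bool, writer required: active aligns to active
  float32 -> float32, writer required: balance aligns to balance
  leftover writer field: factor
  => backward verdict for Invoice: COMPATIBLE, no violations
forward on Invoice — v1 reading data written by v2:
  State -> State, writer optional: severity aligns to severity
  list<float64> -> list<float64>, writer optional: extras aligns to extras
  bool -> bool, writer required: active aligns to active
  factor: no writer-side match
  float32 -> float32, writer optional: balance aligns to balance
  breaking: (balance, R1)
  forward on Invoice therefore BREAKING (1)
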